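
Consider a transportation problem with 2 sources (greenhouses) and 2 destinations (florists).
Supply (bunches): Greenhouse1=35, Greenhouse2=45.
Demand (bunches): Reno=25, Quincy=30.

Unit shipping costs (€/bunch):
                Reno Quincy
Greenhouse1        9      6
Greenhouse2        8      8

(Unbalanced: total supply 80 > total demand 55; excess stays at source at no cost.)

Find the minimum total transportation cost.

A cheapest plan:
  Greenhouse1→Quincy: 30 × €6 = €180
  Greenhouse2→Reno: 25 × €8 = €200
Total = 180 + 200 = €380.

380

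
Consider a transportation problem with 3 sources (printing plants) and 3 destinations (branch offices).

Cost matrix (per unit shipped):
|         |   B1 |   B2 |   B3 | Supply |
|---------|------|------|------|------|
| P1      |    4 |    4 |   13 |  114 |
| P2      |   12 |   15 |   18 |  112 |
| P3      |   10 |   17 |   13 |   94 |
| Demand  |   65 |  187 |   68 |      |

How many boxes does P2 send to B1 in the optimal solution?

39

The minimum-cost plan:
  P1 to B2: 114 boxes
  P2 to B1: 39 boxes
  P2 to B2: 73 boxes
  P3 to B1: 26 boxes
  P3 to B3: 68 boxes
Total cost = 3163.
So P2→B1 carries 39 boxes.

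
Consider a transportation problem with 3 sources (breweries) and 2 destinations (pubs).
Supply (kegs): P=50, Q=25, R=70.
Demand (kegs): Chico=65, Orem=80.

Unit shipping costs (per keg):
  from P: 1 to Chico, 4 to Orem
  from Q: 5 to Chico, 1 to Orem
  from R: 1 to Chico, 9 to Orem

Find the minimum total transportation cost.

Optimal allocation:
  P->Orem: 50 × 4 = 200
  Q->Orem: 25 × 1 = 25
  R->Chico: 65 × 1 = 65
  R->Orem: 5 × 9 = 45
Total = 200 + 25 + 65 + 45 = 335.
(Supply check: P ships 50; Q ships 25; R ships 70.)

335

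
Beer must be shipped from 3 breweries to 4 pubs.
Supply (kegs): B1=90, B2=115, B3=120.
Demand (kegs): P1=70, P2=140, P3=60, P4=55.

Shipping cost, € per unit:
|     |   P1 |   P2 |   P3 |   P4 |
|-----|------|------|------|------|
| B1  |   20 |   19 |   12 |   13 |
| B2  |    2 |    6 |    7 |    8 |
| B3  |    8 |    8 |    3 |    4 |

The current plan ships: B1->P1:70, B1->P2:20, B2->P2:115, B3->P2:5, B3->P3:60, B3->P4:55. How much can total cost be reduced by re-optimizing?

Current plan cost = 70·20 + 20·19 + 115·6 + 5·8 + 60·3 + 55·4 = €2910.
Optimal plan:
  B1->P3: 35 kegs
  B1->P4: 55 kegs
  B2->P1: 70 kegs
  B2->P2: 45 kegs
  B3->P2: 95 kegs
  B3->P3: 25 kegs
Optimal cost = €2380.
Saving = 2910 − 2380 = €530.

530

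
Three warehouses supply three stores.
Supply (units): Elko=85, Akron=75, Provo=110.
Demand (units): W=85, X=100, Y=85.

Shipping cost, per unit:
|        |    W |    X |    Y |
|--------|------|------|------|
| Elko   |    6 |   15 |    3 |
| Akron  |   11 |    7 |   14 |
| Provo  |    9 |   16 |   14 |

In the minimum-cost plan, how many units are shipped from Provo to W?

85

The minimum-cost plan:
  Elko→Y: 85 × 3 = 255
  Akron→X: 75 × 7 = 525
  Provo→W: 85 × 9 = 765
  Provo→X: 25 × 16 = 400
Total cost = 1945.
So Provo→W carries 85 units.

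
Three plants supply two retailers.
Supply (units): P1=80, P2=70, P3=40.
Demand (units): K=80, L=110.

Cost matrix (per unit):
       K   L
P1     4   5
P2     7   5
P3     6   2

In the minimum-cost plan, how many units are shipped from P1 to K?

The minimum-cost plan:
  P1–K: 80 × 4 = 320
  P2–L: 70 × 5 = 350
  P3–L: 40 × 2 = 80
Total cost = 750.
So P1→K carries 80 units.

80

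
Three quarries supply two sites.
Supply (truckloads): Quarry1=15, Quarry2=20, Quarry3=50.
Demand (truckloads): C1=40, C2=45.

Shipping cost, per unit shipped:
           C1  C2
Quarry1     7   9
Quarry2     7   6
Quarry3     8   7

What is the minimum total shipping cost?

600

Optimal allocation:
  Quarry1–C1: 15 × 7 = 105
  Quarry2–C1: 20 × 7 = 140
  Quarry3–C1: 5 × 8 = 40
  Quarry3–C2: 45 × 7 = 315
Total = 105 + 140 + 40 + 315 = 600.
(Supply check: Quarry1 ships 15; Quarry2 ships 20; Quarry3 ships 50.)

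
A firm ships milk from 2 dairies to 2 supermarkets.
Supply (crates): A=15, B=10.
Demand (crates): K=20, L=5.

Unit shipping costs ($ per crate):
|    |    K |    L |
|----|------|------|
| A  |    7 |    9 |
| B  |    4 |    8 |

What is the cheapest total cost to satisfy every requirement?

155

An optimal shipping plan:
  A→K: 10 crates
  A→L: 5 crates
  B→K: 10 crates
Total cost = $155.
(Supply check: A ships 15; B ships 10.)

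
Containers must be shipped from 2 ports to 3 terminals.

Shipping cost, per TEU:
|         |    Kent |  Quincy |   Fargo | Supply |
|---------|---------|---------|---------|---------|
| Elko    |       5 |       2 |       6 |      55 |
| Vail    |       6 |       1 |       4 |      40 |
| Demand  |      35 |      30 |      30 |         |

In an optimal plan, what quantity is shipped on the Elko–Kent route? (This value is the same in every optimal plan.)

Solving gives:
  Elko→Kent: 35 × 5 = 175
  Elko→Quincy: 20 × 2 = 40
  Vail→Quincy: 10 × 1 = 10
  Vail→Fargo: 30 × 4 = 120
Total cost = 345.
So Elko→Kent carries 35 TEU.

35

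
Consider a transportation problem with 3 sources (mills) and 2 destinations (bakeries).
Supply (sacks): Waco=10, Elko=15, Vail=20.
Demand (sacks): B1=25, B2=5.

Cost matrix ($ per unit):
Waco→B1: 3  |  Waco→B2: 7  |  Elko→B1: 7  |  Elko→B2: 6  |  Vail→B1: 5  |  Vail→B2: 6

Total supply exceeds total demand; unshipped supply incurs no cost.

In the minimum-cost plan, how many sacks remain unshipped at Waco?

Minimum-cost shipments:
  Waco→B1: 10 × $3 = $30
  Vail→B1: 15 × $5 = $75
  Vail→B2: 5 × $6 = $30
Total cost = $135.
Waco ships 10 of its 10, leaving 0.

0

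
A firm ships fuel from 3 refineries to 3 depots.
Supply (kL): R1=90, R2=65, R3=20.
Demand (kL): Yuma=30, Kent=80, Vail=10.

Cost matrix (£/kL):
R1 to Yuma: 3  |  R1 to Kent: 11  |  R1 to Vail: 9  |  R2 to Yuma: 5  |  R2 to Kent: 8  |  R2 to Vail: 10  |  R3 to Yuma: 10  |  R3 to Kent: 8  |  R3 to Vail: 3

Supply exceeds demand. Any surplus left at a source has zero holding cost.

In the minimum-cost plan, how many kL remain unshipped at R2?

0

Minimum-cost shipments:
  R1–Yuma: 30 × £3 = £90
  R1–Kent: 5 × £11 = £55
  R2–Kent: 65 × £8 = £520
  R3–Kent: 10 × £8 = £80
  R3–Vail: 10 × £3 = £30
Total cost = £775.
R2 ships 65 of its 65, leaving 0.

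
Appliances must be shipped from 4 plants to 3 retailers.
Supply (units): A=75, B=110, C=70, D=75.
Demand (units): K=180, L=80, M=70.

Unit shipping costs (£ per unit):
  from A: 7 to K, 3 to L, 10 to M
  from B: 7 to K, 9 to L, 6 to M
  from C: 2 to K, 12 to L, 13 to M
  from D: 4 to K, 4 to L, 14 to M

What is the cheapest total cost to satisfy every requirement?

An optimal shipping plan:
  A→L: 75 units
  B→K: 40 units
  B→M: 70 units
  C→K: 70 units
  D→K: 70 units
  D→L: 5 units
Total cost = £1365.
(Supply check: A ships 75; B ships 110; C ships 70; D ships 75.)

1365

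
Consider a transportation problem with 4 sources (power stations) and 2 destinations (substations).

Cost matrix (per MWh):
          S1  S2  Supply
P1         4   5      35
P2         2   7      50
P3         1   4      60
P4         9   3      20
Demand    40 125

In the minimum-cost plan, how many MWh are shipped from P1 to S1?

0

Solving gives:
  P1 to S2: 35 × 5 = 175
  P2 to S1: 40 × 2 = 80
  P2 to S2: 10 × 7 = 70
  P3 to S2: 60 × 4 = 240
  P4 to S2: 20 × 3 = 60
Total cost = 625.
The route P1→S1 is not used.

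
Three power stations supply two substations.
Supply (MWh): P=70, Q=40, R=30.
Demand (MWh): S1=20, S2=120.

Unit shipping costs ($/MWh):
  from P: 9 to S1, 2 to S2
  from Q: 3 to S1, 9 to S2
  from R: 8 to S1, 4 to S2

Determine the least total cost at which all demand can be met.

A cheapest plan:
  P to S2: 70 × $2 = $140
  Q to S1: 20 × $3 = $60
  Q to S2: 20 × $9 = $180
  R to S2: 30 × $4 = $120
Total = 140 + 60 + 180 + 120 = $500.

500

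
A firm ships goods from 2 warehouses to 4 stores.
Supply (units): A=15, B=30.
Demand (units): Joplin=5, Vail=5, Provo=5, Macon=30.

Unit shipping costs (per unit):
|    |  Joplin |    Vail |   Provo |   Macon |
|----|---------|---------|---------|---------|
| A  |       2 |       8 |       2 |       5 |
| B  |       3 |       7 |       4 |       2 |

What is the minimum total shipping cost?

An optimal shipping plan:
  A→Joplin: 5 × 2 = 10
  A→Vail: 5 × 8 = 40
  A→Provo: 5 × 2 = 10
  B→Macon: 30 × 2 = 60
Total = 10 + 40 + 10 + 60 = 120.
(Supply check: A ships 15; B ships 30.)

120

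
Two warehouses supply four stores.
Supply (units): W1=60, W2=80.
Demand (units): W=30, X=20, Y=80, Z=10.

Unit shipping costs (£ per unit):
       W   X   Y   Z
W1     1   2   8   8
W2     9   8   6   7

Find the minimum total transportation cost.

Optimal allocation:
  W1–W: 30 × £1 = £30
  W1–X: 20 × £2 = £40
  W1–Z: 10 × £8 = £80
  W2–Y: 80 × £6 = £480
Total = 30 + 40 + 80 + 480 = £630.

630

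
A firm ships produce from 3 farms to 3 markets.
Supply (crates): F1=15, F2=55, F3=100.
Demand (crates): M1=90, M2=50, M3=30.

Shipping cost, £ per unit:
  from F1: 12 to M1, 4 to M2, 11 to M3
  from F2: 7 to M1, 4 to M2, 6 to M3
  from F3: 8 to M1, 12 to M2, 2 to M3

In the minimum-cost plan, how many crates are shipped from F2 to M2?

Optimal shipments:
  F1→M2: 15 crates
  F2→M1: 20 crates
  F2→M2: 35 crates
  F3→M1: 70 crates
  F3→M3: 30 crates
Total cost = £960.
So F2→M2 carries 35 crates.

35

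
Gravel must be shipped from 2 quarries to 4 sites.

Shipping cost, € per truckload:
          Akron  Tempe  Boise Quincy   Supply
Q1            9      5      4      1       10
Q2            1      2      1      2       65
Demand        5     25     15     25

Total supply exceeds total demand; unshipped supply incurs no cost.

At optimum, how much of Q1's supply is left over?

Minimum-cost shipments:
  Q1–Quincy: 10 × €1 = €10
  Q2–Akron: 5 × €1 = €5
  Q2–Tempe: 25 × €2 = €50
  Q2–Boise: 15 × €1 = €15
  Q2–Quincy: 15 × €2 = €30
Total cost = €110.
Q1 ships 10 of its 10, leaving 0.

0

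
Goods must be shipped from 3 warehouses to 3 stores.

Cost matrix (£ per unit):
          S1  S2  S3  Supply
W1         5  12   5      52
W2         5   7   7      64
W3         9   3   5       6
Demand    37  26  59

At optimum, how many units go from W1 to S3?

52

Solving gives:
  W1–S3: 52 units
  W2–S1: 37 units
  W2–S2: 20 units
  W2–S3: 7 units
  W3–S2: 6 units
Total cost = £652.
So W1→S3 carries 52 units.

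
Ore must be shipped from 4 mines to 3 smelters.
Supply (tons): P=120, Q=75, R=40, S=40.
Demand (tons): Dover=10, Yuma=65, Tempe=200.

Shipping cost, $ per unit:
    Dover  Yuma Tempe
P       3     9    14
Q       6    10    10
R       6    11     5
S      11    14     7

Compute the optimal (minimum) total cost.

2475

Optimal allocation:
  P→Dover: 10 tons
  P→Yuma: 65 tons
  P→Tempe: 45 tons
  Q→Tempe: 75 tons
  R→Tempe: 40 tons
  S→Tempe: 40 tons
Total cost = $2475.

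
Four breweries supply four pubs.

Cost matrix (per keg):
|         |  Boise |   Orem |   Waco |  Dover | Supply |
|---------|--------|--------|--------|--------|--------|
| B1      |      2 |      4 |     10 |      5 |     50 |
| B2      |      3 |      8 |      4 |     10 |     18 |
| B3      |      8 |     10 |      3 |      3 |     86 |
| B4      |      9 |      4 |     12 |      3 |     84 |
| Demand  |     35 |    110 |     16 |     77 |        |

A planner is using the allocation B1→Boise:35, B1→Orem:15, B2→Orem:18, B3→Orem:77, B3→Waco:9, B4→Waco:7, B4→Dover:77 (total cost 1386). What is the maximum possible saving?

Current plan cost = 35·2 + 15·4 + 18·8 + 77·10 + 9·3 + 7·12 + 77·3 = 1386.
Optimal plan:
  B1 to Boise: 17 kegs
  B1 to Orem: 33 kegs
  B2 to Boise: 18 kegs
  B3 to Waco: 16 kegs
  B3 to Dover: 70 kegs
  B4 to Orem: 77 kegs
  B4 to Dover: 7 kegs
Optimal cost = 807.
Saving = 1386 − 807 = 579.

579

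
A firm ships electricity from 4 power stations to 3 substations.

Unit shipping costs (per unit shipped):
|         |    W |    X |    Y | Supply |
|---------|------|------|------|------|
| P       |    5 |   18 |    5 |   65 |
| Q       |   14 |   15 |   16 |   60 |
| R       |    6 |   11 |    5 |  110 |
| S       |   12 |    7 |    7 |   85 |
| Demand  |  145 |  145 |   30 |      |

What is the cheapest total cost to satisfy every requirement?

A cheapest plan:
  P–W: 65 × 5 = 325
  Q–X: 60 × 15 = 900
  R–W: 80 × 6 = 480
  R–Y: 30 × 5 = 150
  S–X: 85 × 7 = 595
Total = 325 + 900 + 480 + 150 + 595 = 2450.

2450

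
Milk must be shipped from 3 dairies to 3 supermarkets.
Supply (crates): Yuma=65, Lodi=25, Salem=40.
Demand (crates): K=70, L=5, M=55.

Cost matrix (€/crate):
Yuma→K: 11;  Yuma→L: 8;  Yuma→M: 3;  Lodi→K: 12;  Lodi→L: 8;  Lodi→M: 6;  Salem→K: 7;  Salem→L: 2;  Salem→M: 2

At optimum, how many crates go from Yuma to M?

55

Optimal shipments:
  Yuma to K: 10 crates
  Yuma to M: 55 crates
  Lodi to K: 25 crates
  Salem to K: 35 crates
  Salem to L: 5 crates
Total cost = €830.
So Yuma→M carries 55 crates.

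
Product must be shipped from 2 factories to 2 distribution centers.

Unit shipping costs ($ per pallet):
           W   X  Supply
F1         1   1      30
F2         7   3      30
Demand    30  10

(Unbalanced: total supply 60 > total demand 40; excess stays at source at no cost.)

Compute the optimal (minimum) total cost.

60

One minimum-cost allocation:
  F1->W: 30 × $1 = $30
  F2->X: 10 × $3 = $30
Total = 30 + 30 = $60.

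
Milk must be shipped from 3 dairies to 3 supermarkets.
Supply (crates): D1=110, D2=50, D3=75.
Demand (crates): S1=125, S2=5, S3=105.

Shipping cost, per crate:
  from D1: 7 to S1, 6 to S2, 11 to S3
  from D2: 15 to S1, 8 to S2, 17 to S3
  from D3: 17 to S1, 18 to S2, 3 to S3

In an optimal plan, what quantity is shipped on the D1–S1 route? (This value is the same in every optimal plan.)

110

Optimal shipments:
  D1–S1: 110 × 7 = 770
  D2–S1: 15 × 15 = 225
  D2–S2: 5 × 8 = 40
  D2–S3: 30 × 17 = 510
  D3–S3: 75 × 3 = 225
Total cost = 1770.
So D1→S1 carries 110 crates.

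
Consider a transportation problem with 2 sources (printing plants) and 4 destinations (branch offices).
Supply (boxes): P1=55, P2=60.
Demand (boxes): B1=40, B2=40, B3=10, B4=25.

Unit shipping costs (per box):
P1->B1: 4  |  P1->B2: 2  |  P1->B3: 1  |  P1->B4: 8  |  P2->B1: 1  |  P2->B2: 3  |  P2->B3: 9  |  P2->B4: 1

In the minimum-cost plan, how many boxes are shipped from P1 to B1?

5

Solving gives:
  P1–B1: 5 × 4 = 20
  P1–B2: 40 × 2 = 80
  P1–B3: 10 × 1 = 10
  P2–B1: 35 × 1 = 35
  P2–B4: 25 × 1 = 25
Total cost = 170.
So P1→B1 carries 5 boxes.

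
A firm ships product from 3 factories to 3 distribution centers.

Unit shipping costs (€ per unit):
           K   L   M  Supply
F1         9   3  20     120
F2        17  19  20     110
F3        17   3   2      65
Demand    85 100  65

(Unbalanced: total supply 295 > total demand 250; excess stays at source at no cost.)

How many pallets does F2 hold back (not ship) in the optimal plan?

45

Minimum-cost shipments:
  F1–K: 20 × €9 = €180
  F1–L: 100 × €3 = €300
  F2–K: 65 × €17 = €1105
  F3–M: 65 × €2 = €130
Total cost = €1715.
F2 ships 65 of its 110, leaving 45.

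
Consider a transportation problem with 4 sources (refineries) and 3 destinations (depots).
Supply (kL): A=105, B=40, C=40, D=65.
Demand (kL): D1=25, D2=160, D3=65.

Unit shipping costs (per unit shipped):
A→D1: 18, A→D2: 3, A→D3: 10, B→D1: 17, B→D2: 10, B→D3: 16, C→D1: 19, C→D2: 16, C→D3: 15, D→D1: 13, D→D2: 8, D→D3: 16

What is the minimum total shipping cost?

A cheapest plan:
  A to D2: 105 × 3 = 315
  B to D2: 15 × 10 = 150
  B to D3: 25 × 16 = 400
  C to D3: 40 × 15 = 600
  D to D1: 25 × 13 = 325
  D to D2: 40 × 8 = 320
Total = 315 + 150 + 400 + 600 + 325 + 320 = 2110.
(Supply check: A ships 105; B ships 40; C ships 40; D ships 65.)

2110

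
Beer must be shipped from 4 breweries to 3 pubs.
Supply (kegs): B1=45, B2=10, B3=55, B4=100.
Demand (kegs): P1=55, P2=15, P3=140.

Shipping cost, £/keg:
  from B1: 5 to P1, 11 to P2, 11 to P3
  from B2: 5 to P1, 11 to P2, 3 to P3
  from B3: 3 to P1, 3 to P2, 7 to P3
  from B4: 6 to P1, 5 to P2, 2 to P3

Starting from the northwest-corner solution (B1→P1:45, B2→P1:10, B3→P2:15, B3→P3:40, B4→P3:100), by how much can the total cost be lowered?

60

Current plan cost = 45·5 + 10·5 + 15·3 + 40·7 + 100·2 = £800.
Optimal plan:
  B1 to P1: 45 × £5 = £225
  B2 to P3: 10 × £3 = £30
  B3 to P1: 10 × £3 = £30
  B3 to P2: 15 × £3 = £45
  B3 to P3: 30 × £7 = £210
  B4 to P3: 100 × £2 = £200
Optimal cost = £740.
Saving = 800 − 740 = £60.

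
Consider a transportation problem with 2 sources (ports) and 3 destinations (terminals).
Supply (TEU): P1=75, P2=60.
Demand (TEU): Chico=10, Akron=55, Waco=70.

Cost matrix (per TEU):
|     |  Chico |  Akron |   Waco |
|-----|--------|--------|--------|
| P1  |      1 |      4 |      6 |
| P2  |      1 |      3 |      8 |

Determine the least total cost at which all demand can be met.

595

Optimal allocation:
  P1 to Chico: 5 × 1 = 5
  P1 to Waco: 70 × 6 = 420
  P2 to Chico: 5 × 1 = 5
  P2 to Akron: 55 × 3 = 165
Total = 5 + 420 + 5 + 165 = 595.
(Supply check: P1 ships 75; P2 ships 60.)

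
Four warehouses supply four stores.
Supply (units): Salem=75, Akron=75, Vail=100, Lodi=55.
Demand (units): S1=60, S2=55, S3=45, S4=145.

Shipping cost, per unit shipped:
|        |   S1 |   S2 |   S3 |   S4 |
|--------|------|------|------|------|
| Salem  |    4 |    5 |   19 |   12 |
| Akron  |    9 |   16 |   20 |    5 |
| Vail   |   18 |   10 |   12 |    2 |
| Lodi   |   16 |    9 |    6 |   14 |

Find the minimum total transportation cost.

1400

An optimal shipping plan:
  Salem->S1: 30 units
  Salem->S2: 45 units
  Akron->S1: 30 units
  Akron->S4: 45 units
  Vail->S4: 100 units
  Lodi->S2: 10 units
  Lodi->S3: 45 units
Total cost = 1400.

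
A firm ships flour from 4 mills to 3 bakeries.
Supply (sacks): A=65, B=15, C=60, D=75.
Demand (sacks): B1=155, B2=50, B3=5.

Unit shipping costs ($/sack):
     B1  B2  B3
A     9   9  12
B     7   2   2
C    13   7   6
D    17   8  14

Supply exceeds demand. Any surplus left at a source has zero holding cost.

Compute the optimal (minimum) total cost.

Optimal allocation:
  A to B1: 65 × $9 = $585
  B to B1: 15 × $7 = $105
  C to B1: 55 × $13 = $715
  C to B3: 5 × $6 = $30
  D to B1: 20 × $17 = $340
  D to B2: 50 × $8 = $400
Total = 585 + 105 + 715 + 30 + 340 + 400 = $2175.

2175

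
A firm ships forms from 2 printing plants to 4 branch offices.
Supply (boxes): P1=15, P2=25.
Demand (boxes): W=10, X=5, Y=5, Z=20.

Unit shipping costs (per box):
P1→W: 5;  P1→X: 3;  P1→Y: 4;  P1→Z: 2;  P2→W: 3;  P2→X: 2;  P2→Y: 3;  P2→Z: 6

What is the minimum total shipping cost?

A cheapest plan:
  P1->Z: 15 boxes
  P2->W: 10 boxes
  P2->X: 5 boxes
  P2->Y: 5 boxes
  P2->Z: 5 boxes
Total cost = 115.

115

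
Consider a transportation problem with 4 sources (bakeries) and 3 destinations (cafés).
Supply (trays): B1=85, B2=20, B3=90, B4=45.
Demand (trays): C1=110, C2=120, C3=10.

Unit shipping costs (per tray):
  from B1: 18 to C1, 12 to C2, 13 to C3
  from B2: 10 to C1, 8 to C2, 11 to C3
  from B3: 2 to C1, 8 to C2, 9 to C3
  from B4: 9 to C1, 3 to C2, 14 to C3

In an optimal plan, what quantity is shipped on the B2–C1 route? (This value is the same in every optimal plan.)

The minimum-cost plan:
  B1–C2: 75 trays
  B1–C3: 10 trays
  B2–C1: 20 trays
  B3–C1: 90 trays
  B4–C2: 45 trays
Total cost = 1545.
So B2→C1 carries 20 trays.

20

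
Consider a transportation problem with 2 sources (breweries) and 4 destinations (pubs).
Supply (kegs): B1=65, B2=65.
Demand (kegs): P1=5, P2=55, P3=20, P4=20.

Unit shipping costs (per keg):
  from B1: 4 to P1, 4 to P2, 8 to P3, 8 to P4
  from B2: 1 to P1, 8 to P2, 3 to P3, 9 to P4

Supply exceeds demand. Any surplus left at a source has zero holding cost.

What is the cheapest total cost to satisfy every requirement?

455

Optimal allocation:
  B1->P2: 55 × 4 = 220
  B1->P4: 10 × 8 = 80
  B2->P1: 5 × 1 = 5
  B2->P3: 20 × 3 = 60
  B2->P4: 10 × 9 = 90
Total = 220 + 80 + 5 + 60 + 90 = 455.
(Supply check: B1 ships 65; B2 ships 35.)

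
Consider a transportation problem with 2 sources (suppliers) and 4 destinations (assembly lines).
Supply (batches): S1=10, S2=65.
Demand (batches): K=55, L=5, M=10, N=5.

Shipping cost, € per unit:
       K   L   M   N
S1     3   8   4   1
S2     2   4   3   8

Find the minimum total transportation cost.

An optimal shipping plan:
  S1→K: 5 × €3 = €15
  S1→N: 5 × €1 = €5
  S2→K: 50 × €2 = €100
  S2→L: 5 × €4 = €20
  S2→M: 10 × €3 = €30
Total = 15 + 5 + 100 + 20 + 30 = €170.
(Supply check: S1 ships 10; S2 ships 65.)

170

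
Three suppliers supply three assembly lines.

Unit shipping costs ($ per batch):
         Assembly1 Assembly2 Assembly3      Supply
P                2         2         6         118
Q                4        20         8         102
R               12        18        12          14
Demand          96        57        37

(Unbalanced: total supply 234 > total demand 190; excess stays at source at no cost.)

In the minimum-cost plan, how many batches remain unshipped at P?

Minimum-cost shipments:
  P–Assembly1: 24 batches
  P–Assembly2: 57 batches
  P–Assembly3: 37 batches
  Q–Assembly1: 72 batches
Total cost = $672.
P ships 118 of its 118, leaving 0.

0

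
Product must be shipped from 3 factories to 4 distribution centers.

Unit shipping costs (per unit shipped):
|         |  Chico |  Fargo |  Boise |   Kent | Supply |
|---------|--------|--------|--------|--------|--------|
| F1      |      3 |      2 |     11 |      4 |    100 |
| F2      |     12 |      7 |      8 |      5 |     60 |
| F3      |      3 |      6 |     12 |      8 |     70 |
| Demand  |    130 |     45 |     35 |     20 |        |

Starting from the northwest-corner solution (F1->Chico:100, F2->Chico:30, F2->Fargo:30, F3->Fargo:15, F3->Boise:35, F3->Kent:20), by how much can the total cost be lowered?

655

Current plan cost = 100·3 + 30·12 + 30·7 + 15·6 + 35·12 + 20·8 = 1540.
Optimal plan:
  F1->Chico: 60 × 3 = 180
  F1->Fargo: 40 × 2 = 80
  F2->Fargo: 5 × 7 = 35
  F2->Boise: 35 × 8 = 280
  F2->Kent: 20 × 5 = 100
  F3->Chico: 70 × 3 = 210
Optimal cost = 885.
Saving = 1540 − 885 = 655.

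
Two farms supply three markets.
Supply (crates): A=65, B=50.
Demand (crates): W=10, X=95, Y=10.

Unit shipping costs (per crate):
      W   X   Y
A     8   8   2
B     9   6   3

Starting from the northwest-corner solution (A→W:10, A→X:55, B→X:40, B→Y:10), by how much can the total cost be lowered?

Current plan cost = 10·8 + 55·8 + 40·6 + 10·3 = 790.
Optimal plan:
  A to W: 10 × 8 = 80
  A to X: 45 × 8 = 360
  A to Y: 10 × 2 = 20
  B to X: 50 × 6 = 300
Optimal cost = 760.
Saving = 790 − 760 = 30.

30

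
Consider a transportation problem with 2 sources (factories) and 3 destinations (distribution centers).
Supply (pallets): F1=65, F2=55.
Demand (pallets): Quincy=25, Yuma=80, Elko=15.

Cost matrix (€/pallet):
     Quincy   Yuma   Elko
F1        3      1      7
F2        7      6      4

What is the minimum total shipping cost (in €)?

An optimal shipping plan:
  F1 to Yuma: 65 × €1 = €65
  F2 to Quincy: 25 × €7 = €175
  F2 to Yuma: 15 × €6 = €90
  F2 to Elko: 15 × €4 = €60
Total = 65 + 175 + 90 + 60 = €390.
(Supply check: F1 ships 65; F2 ships 55.)

390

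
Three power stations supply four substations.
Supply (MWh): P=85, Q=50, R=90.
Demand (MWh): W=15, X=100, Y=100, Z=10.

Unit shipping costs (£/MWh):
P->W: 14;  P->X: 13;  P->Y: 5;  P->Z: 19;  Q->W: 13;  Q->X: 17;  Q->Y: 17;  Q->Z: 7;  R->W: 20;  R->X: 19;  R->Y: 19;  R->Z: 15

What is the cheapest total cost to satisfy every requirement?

2825

A cheapest plan:
  P to Y: 85 × £5 = £425
  Q to W: 15 × £13 = £195
  Q to X: 25 × £17 = £425
  Q to Z: 10 × £7 = £70
  R to X: 75 × £19 = £1425
  R to Y: 15 × £19 = £285
Total = 425 + 195 + 425 + 70 + 1425 + 285 = £2825.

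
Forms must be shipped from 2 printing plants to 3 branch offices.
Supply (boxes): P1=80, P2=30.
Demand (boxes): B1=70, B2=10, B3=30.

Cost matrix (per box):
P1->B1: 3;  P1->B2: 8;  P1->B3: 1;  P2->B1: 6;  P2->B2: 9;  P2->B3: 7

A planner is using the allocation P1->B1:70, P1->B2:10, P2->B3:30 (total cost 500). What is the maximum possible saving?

Current plan cost = 70·3 + 10·8 + 30·7 = 500.
Optimal plan:
  P1->B1: 50 × 3 = 150
  P1->B3: 30 × 1 = 30
  P2->B1: 20 × 6 = 120
  P2->B2: 10 × 9 = 90
Optimal cost = 390.
Saving = 500 − 390 = 110.

110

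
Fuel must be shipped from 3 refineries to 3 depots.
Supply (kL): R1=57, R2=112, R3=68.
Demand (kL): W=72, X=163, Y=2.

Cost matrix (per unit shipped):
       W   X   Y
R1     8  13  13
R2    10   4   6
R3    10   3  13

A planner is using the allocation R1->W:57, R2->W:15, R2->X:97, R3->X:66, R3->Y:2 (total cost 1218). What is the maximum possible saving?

Current plan cost = 57·8 + 15·10 + 97·4 + 66·3 + 2·13 = 1218.
Optimal plan:
  R1–W: 57 × 8 = 456
  R2–W: 15 × 10 = 150
  R2–X: 95 × 4 = 380
  R2–Y: 2 × 6 = 12
  R3–X: 68 × 3 = 204
Optimal cost = 1202.
Saving = 1218 − 1202 = 16.

16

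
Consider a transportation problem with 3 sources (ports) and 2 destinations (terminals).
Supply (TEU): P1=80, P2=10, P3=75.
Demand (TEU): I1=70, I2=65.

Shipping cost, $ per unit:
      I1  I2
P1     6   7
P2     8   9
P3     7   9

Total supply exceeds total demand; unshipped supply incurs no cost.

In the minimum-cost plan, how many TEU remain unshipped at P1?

Minimum-cost shipments:
  P1->I1: 15 TEU
  P1->I2: 65 TEU
  P3->I1: 55 TEU
Total cost = $930.
P1 ships 80 of its 80, leaving 0.

0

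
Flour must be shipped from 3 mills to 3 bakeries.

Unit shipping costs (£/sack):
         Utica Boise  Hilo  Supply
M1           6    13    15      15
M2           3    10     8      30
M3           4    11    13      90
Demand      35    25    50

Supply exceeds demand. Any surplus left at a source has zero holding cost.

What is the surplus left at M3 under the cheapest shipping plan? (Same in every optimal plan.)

10

Minimum-cost shipments:
  M2->Hilo: 30 × £8 = £240
  M3->Utica: 35 × £4 = £140
  M3->Boise: 25 × £11 = £275
  M3->Hilo: 20 × £13 = £260
Total cost = £915.
M3 ships 80 of its 90, leaving 10.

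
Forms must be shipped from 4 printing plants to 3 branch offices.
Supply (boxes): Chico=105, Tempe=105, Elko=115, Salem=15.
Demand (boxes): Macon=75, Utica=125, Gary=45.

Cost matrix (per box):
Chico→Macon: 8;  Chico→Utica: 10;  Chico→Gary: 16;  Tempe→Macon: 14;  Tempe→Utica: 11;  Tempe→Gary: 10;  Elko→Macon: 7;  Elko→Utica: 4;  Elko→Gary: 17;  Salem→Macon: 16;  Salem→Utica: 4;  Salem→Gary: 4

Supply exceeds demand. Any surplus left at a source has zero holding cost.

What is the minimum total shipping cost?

An optimal shipping plan:
  Chico to Macon: 75 × 8 = 600
  Chico to Utica: 10 × 10 = 100
  Tempe to Gary: 30 × 10 = 300
  Elko to Utica: 115 × 4 = 460
  Salem to Gary: 15 × 4 = 60
Total = 600 + 100 + 300 + 460 + 60 = 1520.
(Supply check: Chico ships 85; Tempe ships 30; Elko ships 115; Salem ships 15.)

1520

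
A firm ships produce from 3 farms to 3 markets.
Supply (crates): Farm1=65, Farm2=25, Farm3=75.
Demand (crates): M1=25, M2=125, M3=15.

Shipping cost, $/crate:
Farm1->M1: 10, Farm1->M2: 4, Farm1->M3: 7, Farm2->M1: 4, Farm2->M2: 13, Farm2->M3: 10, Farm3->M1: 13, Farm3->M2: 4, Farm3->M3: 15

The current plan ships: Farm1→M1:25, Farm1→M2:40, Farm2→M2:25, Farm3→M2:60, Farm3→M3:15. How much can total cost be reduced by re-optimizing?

Current plan cost = 25·10 + 40·4 + 25·13 + 60·4 + 15·15 = $1200.
Optimal plan:
  Farm1→M2: 50 crates
  Farm1→M3: 15 crates
  Farm2→M1: 25 crates
  Farm3→M2: 75 crates
Optimal cost = $705.
Saving = 1200 − 705 = $495.

495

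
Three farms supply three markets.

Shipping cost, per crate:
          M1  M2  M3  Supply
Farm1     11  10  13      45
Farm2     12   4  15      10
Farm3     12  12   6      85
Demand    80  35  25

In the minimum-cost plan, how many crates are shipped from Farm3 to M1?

The minimum-cost plan:
  Farm1->M1: 20 × 11 = 220
  Farm1->M2: 25 × 10 = 250
  Farm2->M2: 10 × 4 = 40
  Farm3->M1: 60 × 12 = 720
  Farm3->M3: 25 × 6 = 150
Total cost = 1380.
So Farm3→M1 carries 60 crates.

60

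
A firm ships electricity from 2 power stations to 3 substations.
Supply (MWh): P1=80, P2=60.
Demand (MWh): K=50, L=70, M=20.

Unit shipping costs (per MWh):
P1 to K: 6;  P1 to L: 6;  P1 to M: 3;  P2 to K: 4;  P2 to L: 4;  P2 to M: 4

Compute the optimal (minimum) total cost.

660

Optimal allocation:
  P1->K: 50 × 6 = 300
  P1->L: 10 × 6 = 60
  P1->M: 20 × 3 = 60
  P2->L: 60 × 4 = 240
Total = 300 + 60 + 60 + 240 = 660.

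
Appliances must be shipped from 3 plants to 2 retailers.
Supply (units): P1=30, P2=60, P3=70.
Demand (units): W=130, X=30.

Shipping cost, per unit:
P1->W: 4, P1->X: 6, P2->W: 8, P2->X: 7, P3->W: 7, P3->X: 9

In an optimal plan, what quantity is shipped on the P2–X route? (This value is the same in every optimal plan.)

Solving gives:
  P1 to W: 30 × 4 = 120
  P2 to W: 30 × 8 = 240
  P2 to X: 30 × 7 = 210
  P3 to W: 70 × 7 = 490
Total cost = 1060.
So P2→X carries 30 units.

30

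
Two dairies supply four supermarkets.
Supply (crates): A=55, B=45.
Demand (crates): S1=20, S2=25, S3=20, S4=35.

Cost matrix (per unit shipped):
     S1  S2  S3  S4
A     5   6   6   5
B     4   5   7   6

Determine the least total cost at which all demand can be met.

500

A cheapest plan:
  A->S3: 20 × 6 = 120
  A->S4: 35 × 5 = 175
  B->S1: 20 × 4 = 80
  B->S2: 25 × 5 = 125
Total = 120 + 175 + 80 + 125 = 500.
(Supply check: A ships 55; B ships 45.)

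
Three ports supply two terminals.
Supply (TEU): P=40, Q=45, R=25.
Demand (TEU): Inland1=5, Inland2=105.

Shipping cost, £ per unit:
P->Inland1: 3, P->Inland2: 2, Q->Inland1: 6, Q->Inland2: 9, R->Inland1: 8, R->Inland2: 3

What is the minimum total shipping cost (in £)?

An optimal shipping plan:
  P->Inland2: 40 × £2 = £80
  Q->Inland1: 5 × £6 = £30
  Q->Inland2: 40 × £9 = £360
  R->Inland2: 25 × £3 = £75
Total = 80 + 30 + 360 + 75 = £545.

545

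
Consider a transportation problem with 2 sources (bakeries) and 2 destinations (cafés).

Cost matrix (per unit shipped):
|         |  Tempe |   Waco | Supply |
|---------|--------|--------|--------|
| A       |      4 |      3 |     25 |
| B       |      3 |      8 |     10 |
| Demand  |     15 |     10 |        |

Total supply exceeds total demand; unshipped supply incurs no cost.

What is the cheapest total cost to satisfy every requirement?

80

One minimum-cost allocation:
  A→Tempe: 5 trays
  A→Waco: 10 trays
  B→Tempe: 10 trays
Total cost = 80.
(Supply check: A ships 15; B ships 10.)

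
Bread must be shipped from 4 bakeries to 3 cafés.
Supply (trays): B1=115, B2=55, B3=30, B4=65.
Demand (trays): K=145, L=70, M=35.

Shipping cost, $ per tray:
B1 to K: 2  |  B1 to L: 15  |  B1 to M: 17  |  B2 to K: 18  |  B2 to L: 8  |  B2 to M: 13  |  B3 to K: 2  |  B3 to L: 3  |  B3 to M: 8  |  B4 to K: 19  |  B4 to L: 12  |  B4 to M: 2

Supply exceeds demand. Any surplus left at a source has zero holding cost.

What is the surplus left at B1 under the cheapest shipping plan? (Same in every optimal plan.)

An optimal plan:
  B1→K: 115 trays
  B2→L: 55 trays
  B3→K: 30 trays
  B4→L: 15 trays
  B4→M: 35 trays
Total cost = $980.
B1 ships 115 of its 115, leaving 0.

0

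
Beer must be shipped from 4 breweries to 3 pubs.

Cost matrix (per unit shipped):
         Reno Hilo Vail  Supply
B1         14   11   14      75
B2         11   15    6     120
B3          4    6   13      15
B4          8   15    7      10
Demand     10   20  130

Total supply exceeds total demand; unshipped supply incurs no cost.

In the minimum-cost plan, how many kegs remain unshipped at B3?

0

An optimal plan:
  B1–Hilo: 15 × 11 = 165
  B2–Vail: 120 × 6 = 720
  B3–Reno: 10 × 4 = 40
  B3–Hilo: 5 × 6 = 30
  B4–Vail: 10 × 7 = 70
Total cost = 1025.
B3 ships 15 of its 15, leaving 0.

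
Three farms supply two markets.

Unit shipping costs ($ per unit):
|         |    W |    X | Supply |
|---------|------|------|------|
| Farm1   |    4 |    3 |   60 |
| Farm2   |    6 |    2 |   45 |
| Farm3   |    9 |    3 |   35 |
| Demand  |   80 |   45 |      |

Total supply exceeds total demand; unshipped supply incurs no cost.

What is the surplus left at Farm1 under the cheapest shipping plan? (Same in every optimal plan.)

Minimum-cost shipments:
  Farm1–W: 60 crates
  Farm2–W: 20 crates
  Farm2–X: 25 crates
  Farm3–X: 20 crates
Total cost = $470.
Farm1 ships 60 of its 60, leaving 0.

0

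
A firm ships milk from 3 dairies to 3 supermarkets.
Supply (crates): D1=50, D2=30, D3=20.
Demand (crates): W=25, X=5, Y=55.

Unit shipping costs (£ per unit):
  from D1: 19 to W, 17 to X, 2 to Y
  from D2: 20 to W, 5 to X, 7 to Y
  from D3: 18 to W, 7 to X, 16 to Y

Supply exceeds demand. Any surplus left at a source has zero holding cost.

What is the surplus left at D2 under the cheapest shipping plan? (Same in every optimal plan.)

15

An optimal plan:
  D1–Y: 50 × £2 = £100
  D2–W: 5 × £20 = £100
  D2–X: 5 × £5 = £25
  D2–Y: 5 × £7 = £35
  D3–W: 20 × £18 = £360
Total cost = £620.
D2 ships 15 of its 30, leaving 15.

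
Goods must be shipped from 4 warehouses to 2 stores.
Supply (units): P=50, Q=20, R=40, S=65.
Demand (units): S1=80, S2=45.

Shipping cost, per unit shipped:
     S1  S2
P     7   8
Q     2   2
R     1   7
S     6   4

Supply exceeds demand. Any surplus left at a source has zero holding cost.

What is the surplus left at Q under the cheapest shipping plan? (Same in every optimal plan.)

0

An optimal plan:
  Q→S1: 20 × 2 = 40
  R→S1: 40 × 1 = 40
  S→S1: 20 × 6 = 120
  S→S2: 45 × 4 = 180
Total cost = 380.
Q ships 20 of its 20, leaving 0.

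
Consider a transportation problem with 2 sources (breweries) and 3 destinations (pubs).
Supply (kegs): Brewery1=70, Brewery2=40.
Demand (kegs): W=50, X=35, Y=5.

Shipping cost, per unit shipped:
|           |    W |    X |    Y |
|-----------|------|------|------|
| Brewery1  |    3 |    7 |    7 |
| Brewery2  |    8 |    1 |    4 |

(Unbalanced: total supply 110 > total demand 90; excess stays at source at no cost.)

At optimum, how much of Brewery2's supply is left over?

An optimal plan:
  Brewery1 to W: 50 × 3 = 150
  Brewery2 to X: 35 × 1 = 35
  Brewery2 to Y: 5 × 4 = 20
Total cost = 205.
Brewery2 ships 40 of its 40, leaving 0.

0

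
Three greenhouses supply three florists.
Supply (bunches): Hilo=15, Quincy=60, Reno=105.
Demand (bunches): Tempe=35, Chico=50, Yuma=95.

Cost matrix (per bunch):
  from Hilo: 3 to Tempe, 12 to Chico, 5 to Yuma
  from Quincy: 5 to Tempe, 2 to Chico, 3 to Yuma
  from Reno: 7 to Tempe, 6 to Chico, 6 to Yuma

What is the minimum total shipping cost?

An optimal shipping plan:
  Hilo–Tempe: 15 × 3 = 45
  Quincy–Chico: 50 × 2 = 100
  Quincy–Yuma: 10 × 3 = 30
  Reno–Tempe: 20 × 7 = 140
  Reno–Yuma: 85 × 6 = 510
Total = 45 + 100 + 30 + 140 + 510 = 825.
(Supply check: Hilo ships 15; Quincy ships 60; Reno ships 105.)

825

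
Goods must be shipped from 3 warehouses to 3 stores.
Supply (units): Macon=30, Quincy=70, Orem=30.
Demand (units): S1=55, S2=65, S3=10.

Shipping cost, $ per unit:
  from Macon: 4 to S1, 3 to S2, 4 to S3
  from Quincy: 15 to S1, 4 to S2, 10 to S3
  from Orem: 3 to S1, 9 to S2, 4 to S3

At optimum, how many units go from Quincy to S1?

The minimum-cost plan:
  Macon–S1: 25 units
  Macon–S3: 5 units
  Quincy–S2: 65 units
  Quincy–S3: 5 units
  Orem–S1: 30 units
Total cost = $520.
The route Quincy→S1 is not used.

0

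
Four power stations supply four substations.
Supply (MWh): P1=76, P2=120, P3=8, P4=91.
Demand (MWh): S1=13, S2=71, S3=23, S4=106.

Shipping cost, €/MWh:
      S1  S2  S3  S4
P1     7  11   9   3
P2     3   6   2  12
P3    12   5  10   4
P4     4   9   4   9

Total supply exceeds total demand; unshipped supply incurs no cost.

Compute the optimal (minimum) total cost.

969

Optimal allocation:
  P1->S4: 76 MWh
  P2->S1: 13 MWh
  P2->S2: 71 MWh
  P2->S3: 23 MWh
  P3->S4: 8 MWh
  P4->S4: 22 MWh
Total cost = €969.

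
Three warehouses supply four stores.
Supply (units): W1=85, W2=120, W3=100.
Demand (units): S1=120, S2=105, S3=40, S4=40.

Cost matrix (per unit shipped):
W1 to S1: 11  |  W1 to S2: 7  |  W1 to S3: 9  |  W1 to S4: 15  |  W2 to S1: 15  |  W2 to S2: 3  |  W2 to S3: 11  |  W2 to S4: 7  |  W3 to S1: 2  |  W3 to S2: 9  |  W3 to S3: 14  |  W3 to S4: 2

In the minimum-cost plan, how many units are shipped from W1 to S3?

Solving gives:
  W1→S1: 20 units
  W1→S2: 25 units
  W1→S3: 40 units
  W2→S2: 80 units
  W2→S4: 40 units
  W3→S1: 100 units
Total cost = 1475.
So W1→S3 carries 40 units.

40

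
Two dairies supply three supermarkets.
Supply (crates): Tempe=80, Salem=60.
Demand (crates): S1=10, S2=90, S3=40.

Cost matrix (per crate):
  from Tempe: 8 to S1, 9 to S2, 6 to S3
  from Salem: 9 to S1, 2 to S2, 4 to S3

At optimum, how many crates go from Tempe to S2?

30

Solving gives:
  Tempe to S1: 10 × 8 = 80
  Tempe to S2: 30 × 9 = 270
  Tempe to S3: 40 × 6 = 240
  Salem to S2: 60 × 2 = 120
Total cost = 710.
So Tempe→S2 carries 30 crates.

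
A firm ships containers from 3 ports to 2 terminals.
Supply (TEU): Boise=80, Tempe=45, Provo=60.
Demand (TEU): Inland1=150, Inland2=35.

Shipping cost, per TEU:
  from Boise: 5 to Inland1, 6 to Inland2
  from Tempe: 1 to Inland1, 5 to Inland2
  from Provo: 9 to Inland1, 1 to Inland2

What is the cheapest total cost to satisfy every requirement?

705

A cheapest plan:
  Boise->Inland1: 80 × 5 = 400
  Tempe->Inland1: 45 × 1 = 45
  Provo->Inland1: 25 × 9 = 225
  Provo->Inland2: 35 × 1 = 35
Total = 400 + 45 + 225 + 35 = 705.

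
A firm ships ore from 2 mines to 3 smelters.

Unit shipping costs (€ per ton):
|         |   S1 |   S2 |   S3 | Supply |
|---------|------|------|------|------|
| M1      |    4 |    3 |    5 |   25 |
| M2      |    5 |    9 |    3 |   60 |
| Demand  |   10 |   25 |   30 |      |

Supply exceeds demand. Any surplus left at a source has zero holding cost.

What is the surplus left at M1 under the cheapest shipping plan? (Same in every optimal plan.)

0

Minimum-cost shipments:
  M1->S2: 25 tons
  M2->S1: 10 tons
  M2->S3: 30 tons
Total cost = €215.
M1 ships 25 of its 25, leaving 0.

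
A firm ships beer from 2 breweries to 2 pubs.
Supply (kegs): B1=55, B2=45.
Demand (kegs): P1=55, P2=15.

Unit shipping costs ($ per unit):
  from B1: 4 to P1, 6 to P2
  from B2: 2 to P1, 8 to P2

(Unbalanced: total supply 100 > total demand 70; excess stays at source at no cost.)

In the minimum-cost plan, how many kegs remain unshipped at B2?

0

Minimum-cost shipments:
  B1→P1: 10 × $4 = $40
  B1→P2: 15 × $6 = $90
  B2→P1: 45 × $2 = $90
Total cost = $220.
B2 ships 45 of its 45, leaving 0.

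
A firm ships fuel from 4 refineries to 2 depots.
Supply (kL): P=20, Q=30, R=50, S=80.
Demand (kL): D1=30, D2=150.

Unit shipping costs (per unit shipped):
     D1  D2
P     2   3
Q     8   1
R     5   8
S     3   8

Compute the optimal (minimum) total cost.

980

An optimal shipping plan:
  P→D2: 20 × 3 = 60
  Q→D2: 30 × 1 = 30
  R→D2: 50 × 8 = 400
  S→D1: 30 × 3 = 90
  S→D2: 50 × 8 = 400
Total = 60 + 30 + 400 + 90 + 400 = 980.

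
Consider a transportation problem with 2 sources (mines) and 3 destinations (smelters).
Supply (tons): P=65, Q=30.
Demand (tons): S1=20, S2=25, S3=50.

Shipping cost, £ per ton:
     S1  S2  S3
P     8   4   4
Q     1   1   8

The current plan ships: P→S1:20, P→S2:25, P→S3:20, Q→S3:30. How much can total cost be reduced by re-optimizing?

Current plan cost = 20·8 + 25·4 + 20·4 + 30·8 = £580.
Optimal plan:
  P to S2: 15 × £4 = £60
  P to S3: 50 × £4 = £200
  Q to S1: 20 × £1 = £20
  Q to S2: 10 × £1 = £10
Optimal cost = £290.
Saving = 580 − 290 = £290.

290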